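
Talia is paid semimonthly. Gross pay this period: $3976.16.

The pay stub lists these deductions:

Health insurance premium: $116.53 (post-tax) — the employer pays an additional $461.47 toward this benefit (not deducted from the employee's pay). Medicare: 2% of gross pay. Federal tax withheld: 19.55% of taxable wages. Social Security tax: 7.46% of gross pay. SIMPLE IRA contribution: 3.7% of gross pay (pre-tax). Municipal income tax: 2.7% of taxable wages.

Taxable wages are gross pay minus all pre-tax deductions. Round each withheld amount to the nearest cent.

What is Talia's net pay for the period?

$2484.41

SIMPLE IRA contribution: $3976.16 × 0.037 = $147.12
Taxable wages = $3976.16 − $147.12 = $3829.04
Federal tax withheld: $3829.04 × 0.1955 = $748.58
Municipal income tax: $3829.04 × 0.027 = $103.38
Social Security tax: $3976.16 × 0.0746 = $296.62
Medicare: $3976.16 × 0.02 = $79.52
Health insurance premium: $116.53
(Employer's $461.47 toward health insurance premium is not withheld from the employee.)
Total deductions = $147.12 + $748.58 + $103.38 + $296.62 + $79.52 + $116.53 = $1491.75
Net pay = $3976.16 − $1491.75 = $2484.41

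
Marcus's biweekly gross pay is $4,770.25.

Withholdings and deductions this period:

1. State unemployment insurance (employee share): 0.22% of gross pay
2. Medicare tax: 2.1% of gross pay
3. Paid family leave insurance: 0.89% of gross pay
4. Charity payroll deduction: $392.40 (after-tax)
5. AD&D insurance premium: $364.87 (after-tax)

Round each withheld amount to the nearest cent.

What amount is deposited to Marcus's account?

$3,859.85

State unemployment insurance (employee share): $4,770.25 × 0.0022 = $10.49
Medicare tax: $4,770.25 × 0.021 = $100.18
Paid family leave insurance: $4,770.25 × 0.0089 = $42.46
Charity payroll deduction: $392.40
AD&D insurance premium: $364.87
Total deductions = $10.49 + $100.18 + $42.46 + $392.40 + $364.87 = $910.40
Net pay = $4,770.25 − $910.40 = $3,859.85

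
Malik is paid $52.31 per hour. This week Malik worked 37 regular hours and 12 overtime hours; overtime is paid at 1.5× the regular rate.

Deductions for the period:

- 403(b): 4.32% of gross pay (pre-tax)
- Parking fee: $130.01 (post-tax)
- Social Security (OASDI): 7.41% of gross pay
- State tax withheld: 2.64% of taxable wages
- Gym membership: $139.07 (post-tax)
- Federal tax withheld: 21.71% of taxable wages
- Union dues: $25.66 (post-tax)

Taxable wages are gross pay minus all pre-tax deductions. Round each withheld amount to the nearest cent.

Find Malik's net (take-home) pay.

Regular pay: 37 × $52.31 = $1935.47
Overtime pay: 12 × $52.31 × 1.5 = $941.58
Gross pay = $1935.47 + $941.58 = $2877.05
403(b): $2877.05 × 0.0432 = $124.29
Taxable wages = $2877.05 − $124.29 = $2752.76
State tax withheld: $2752.76 × 0.0264 = $72.67
Federal tax withheld: $2752.76 × 0.2171 = $597.62
Social Security (OASDI): $2877.05 × 0.0741 = $213.19
Union dues: $25.66
Parking fee: $130.01
Gym membership: $139.07
Total deductions = $124.29 + $72.67 + $597.62 + $213.19 + $25.66 + $130.01 + $139.07 = $1302.51
Net pay = $2877.05 − $1302.51 = $1574.54

$1574.54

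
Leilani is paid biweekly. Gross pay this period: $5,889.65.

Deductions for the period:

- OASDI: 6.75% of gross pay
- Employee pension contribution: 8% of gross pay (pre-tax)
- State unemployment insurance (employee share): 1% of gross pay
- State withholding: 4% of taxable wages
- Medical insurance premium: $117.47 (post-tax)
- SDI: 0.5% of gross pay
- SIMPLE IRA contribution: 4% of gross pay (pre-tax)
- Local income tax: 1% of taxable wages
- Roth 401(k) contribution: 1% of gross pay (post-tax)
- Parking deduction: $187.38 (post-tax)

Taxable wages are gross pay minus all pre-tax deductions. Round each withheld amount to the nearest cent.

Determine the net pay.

$4,074.09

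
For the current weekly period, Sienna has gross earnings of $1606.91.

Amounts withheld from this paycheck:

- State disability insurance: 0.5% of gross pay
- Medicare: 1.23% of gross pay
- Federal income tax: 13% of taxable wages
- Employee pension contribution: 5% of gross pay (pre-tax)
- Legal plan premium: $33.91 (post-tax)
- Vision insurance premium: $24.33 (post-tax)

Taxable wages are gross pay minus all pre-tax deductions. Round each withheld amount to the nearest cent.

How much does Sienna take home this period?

Employee pension contribution: $1606.91 × 0.05 = $80.35
Taxable wages = $1606.91 − $80.35 = $1526.56
Federal income tax: $1526.56 × 0.13 = $198.45
State disability insurance: $1606.91 × 0.005 = $8.03
Medicare: $1606.91 × 0.0123 = $19.76
Legal plan premium: $33.91
Vision insurance premium: $24.33
Total deductions = $80.35 + $198.45 + $8.03 + $19.76 + $33.91 + $24.33 = $364.83
Net pay = $1606.91 − $364.83 = $1242.08

$1242.08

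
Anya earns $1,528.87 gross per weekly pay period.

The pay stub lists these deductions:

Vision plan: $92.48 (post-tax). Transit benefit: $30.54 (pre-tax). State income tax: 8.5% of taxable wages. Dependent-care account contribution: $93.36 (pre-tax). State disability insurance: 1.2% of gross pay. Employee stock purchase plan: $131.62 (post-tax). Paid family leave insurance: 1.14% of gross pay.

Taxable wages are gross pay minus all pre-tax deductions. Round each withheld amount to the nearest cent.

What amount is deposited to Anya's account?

$1,025.67

Dependent-care account contribution: $93.36
Transit benefit: $30.54
Pre-tax total = $93.36 + $30.54 = $123.90
Taxable wages = $1,528.87 − $123.90 = $1,404.97
State income tax: $1,404.97 × 0.085 = $119.42
Paid family leave insurance: $1,528.87 × 0.0114 = $17.43
State disability insurance: $1,528.87 × 0.012 = $18.35
Employee stock purchase plan: $131.62
Vision plan: $92.48
Total deductions = $93.36 + $30.54 + $119.42 + $17.43 + $18.35 + $131.62 + $92.48 = $503.20
Net pay = $1,528.87 − $503.20 = $1,025.67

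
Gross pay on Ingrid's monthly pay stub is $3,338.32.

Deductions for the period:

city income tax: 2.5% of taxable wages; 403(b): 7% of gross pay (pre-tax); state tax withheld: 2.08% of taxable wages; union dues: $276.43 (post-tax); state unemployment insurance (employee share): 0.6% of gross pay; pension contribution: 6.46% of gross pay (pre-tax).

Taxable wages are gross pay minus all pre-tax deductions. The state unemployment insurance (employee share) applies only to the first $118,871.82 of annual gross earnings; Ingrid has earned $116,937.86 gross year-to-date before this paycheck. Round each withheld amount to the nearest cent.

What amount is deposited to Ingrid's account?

Pension contribution: $3,338.32 × 0.0646 = $215.66
403(b): $3,338.32 × 0.07 = $233.68
Pre-tax total = $215.66 + $233.68 = $449.34
Taxable wages = $3,338.32 − $449.34 = $2,888.98
State tax withheld: $2,888.98 × 0.0208 = $60.09
City income tax: $2,888.98 × 0.025 = $72.22
State unemployment insurance (employee share): only $118,871.82 − $116,937.86 = $1,933.96 of this check is subject → $1,933.96 × 0.006 = $11.60
Union dues: $276.43
Total deductions = $215.66 + $233.68 + $60.09 + $72.22 + $11.60 + $276.43 = $869.68
Net pay = $3,338.32 − $869.68 = $2,468.64

$2,468.64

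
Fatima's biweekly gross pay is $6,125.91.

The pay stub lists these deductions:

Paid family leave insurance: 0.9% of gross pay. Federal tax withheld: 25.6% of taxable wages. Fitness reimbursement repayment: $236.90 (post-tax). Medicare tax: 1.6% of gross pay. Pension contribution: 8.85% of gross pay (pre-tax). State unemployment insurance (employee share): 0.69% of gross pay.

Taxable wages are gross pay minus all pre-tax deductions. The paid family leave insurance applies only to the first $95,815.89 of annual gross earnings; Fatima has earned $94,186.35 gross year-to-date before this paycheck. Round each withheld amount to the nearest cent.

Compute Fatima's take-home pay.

Pension contribution: $6,125.91 × 0.0885 = $542.14
Taxable wages = $6,125.91 − $542.14 = $5,583.77
Federal tax withheld: $5,583.77 × 0.256 = $1,429.45
Medicare tax: $6,125.91 × 0.016 = $98.01
Paid family leave insurance: only $95,815.89 − $94,186.35 = $1,629.54 of this check is subject → $1,629.54 × 0.009 = $14.67
State unemployment insurance (employee share): $6,125.91 × 0.0069 = $42.27
Fitness reimbursement repayment: $236.90
Total deductions = $542.14 + $1,429.45 + $98.01 + $14.67 + $42.27 + $236.90 = $2,363.44
Net pay = $6,125.91 − $2,363.44 = $3,762.47

$3,762.47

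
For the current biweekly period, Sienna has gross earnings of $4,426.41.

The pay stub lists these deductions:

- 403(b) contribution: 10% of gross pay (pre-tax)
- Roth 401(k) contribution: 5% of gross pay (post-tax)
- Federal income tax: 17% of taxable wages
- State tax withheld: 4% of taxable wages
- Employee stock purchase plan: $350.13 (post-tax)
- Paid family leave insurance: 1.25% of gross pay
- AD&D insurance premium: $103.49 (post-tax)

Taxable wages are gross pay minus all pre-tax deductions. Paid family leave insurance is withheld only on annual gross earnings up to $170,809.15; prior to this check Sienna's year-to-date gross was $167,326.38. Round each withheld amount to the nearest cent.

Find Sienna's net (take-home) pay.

$2,428.71

403(b) contribution: $4,426.41 × 0.1 = $442.64
Taxable wages = $4,426.41 − $442.64 = $3,983.77
Federal income tax: $3,983.77 × 0.17 = $677.24
State tax withheld: $3,983.77 × 0.04 = $159.35
Paid family leave insurance: only $170,809.15 − $167,326.38 = $3,482.77 of this check is subject → $3,482.77 × 0.0125 = $43.53
Employee stock purchase plan: $350.13
AD&D insurance premium: $103.49
Roth 401(k) contribution: $4,426.41 × 0.05 = $221.32
Total deductions = $442.64 + $677.24 + $159.35 + $43.53 + $350.13 + $103.49 + $221.32 = $1,997.70
Net pay = $4,426.41 − $1,997.70 = $2,428.71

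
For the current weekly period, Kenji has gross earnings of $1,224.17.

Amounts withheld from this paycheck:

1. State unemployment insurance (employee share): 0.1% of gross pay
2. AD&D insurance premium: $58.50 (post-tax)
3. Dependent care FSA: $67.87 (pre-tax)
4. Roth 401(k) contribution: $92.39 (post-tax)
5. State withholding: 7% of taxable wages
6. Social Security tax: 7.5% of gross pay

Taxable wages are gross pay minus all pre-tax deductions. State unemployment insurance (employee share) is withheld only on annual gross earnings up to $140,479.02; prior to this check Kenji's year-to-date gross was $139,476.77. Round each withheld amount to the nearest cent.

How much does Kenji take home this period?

$831.66

Dependent care FSA: $67.87
Taxable wages = $1,224.17 − $67.87 = $1,156.30
State withholding: $1,156.30 × 0.07 = $80.94
Social Security tax: $1,224.17 × 0.075 = $91.81
State unemployment insurance (employee share): only $140,479.02 − $139,476.77 = $1,002.25 of this check is subject → $1,002.25 × 0.001 = $1.00
Roth 401(k) contribution: $92.39
AD&D insurance premium: $58.50
Total deductions = $67.87 + $80.94 + $91.81 + $1.00 + $92.39 + $58.50 = $392.51
Net pay = $1,224.17 − $392.51 = $831.66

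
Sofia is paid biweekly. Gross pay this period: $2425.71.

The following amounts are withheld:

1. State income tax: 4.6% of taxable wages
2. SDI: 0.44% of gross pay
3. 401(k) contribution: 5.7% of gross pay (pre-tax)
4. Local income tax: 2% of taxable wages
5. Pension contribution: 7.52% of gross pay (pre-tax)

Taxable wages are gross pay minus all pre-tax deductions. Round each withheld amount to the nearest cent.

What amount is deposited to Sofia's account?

Pension contribution: $2425.71 × 0.0752 = $182.41
401(k) contribution: $2425.71 × 0.057 = $138.27
Pre-tax total = $182.41 + $138.27 = $320.68
Taxable wages = $2425.71 − $320.68 = $2105.03
Local income tax: $2105.03 × 0.02 = $42.10
State income tax: $2105.03 × 0.046 = $96.83
SDI: $2425.71 × 0.0044 = $10.67
Total deductions = $182.41 + $138.27 + $42.10 + $96.83 + $10.67 = $470.28
Net pay = $2425.71 − $470.28 = $1955.43

$1955.43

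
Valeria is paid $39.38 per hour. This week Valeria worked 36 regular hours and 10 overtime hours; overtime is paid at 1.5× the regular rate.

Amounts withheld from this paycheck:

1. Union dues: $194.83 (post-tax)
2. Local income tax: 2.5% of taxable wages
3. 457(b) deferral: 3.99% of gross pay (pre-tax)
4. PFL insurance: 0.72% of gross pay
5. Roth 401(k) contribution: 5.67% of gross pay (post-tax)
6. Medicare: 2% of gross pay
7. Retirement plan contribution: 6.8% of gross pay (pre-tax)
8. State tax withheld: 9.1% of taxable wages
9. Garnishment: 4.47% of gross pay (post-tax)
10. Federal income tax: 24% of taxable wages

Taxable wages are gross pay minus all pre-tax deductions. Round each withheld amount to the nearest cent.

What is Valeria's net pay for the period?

Regular pay: 36 × $39.38 = $1,417.68
Overtime pay: 10 × $39.38 × 1.5 = $590.70
Gross pay = $1,417.68 + $590.70 = $2,008.38
457(b) deferral: $2,008.38 × 0.0399 = $80.13
Retirement plan contribution: $2,008.38 × 0.068 = $136.57
Pre-tax total = $80.13 + $136.57 = $216.70
Taxable wages = $2,008.38 − $216.70 = $1,791.68
Federal income tax: $1,791.68 × 0.24 = $430.00
Local income tax: $1,791.68 × 0.025 = $44.79
State tax withheld: $1,791.68 × 0.091 = $163.04
PFL insurance: $2,008.38 × 0.0072 = $14.46
Medicare: $2,008.38 × 0.02 = $40.17
Garnishment: $2,008.38 × 0.0447 = $89.77
Roth 401(k) contribution: $2,008.38 × 0.0567 = $113.88
Union dues: $194.83
Total deductions = $80.13 + $136.57 + $430.00 + $44.79 + $163.04 + $14.46 + $40.17 + $89.77 + $113.88 + $194.83 = $1,307.64
Net pay = $2,008.38 − $1,307.64 = $700.74

$700.74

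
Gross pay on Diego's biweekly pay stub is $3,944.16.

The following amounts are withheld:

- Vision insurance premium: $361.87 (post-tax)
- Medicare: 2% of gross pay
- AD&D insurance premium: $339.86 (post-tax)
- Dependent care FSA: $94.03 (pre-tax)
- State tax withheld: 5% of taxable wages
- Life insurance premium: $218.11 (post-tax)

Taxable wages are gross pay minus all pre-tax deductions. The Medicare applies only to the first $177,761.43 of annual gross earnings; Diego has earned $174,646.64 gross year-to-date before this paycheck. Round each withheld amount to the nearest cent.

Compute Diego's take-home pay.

Dependent care FSA: $94.03
Taxable wages = $3,944.16 − $94.03 = $3,850.13
State tax withheld: $3,850.13 × 0.05 = $192.51
Medicare: only $177,761.43 − $174,646.64 = $3,114.79 of this check is subject → $3,114.79 × 0.02 = $62.30
Life insurance premium: $218.11
AD&D insurance premium: $339.86
Vision insurance premium: $361.87
Total deductions = $94.03 + $192.51 + $62.30 + $218.11 + $339.86 + $361.87 = $1,268.68
Net pay = $3,944.16 − $1,268.68 = $2,675.48

$2,675.48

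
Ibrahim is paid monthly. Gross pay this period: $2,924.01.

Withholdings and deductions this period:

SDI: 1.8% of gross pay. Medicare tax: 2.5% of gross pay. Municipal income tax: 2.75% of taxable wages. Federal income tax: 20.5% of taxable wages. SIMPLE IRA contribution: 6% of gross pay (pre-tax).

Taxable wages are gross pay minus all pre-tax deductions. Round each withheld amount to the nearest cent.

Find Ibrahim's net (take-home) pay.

SIMPLE IRA contribution: $2,924.01 × 0.06 = $175.44
Taxable wages = $2,924.01 − $175.44 = $2,748.57
Municipal income tax: $2,748.57 × 0.0275 = $75.59
Federal income tax: $2,748.57 × 0.205 = $563.46
Medicare tax: $2,924.01 × 0.025 = $73.10
SDI: $2,924.01 × 0.018 = $52.63
Total deductions = $175.44 + $75.59 + $563.46 + $73.10 + $52.63 = $940.22
Net pay = $2,924.01 − $940.22 = $1,983.79

$1,983.79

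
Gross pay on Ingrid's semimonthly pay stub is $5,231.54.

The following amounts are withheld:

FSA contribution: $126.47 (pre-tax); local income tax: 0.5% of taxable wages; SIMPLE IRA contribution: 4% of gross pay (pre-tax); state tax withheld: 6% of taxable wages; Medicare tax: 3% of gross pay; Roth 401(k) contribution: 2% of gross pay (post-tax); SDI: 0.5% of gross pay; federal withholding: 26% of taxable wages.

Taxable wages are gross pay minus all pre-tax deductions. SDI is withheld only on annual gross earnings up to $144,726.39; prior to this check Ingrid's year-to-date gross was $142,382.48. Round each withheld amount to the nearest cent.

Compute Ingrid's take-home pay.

$3,031.37

SIMPLE IRA contribution: $5,231.54 × 0.04 = $209.26
FSA contribution: $126.47
Pre-tax total = $209.26 + $126.47 = $335.73
Taxable wages = $5,231.54 − $335.73 = $4,895.81
Federal withholding: $4,895.81 × 0.26 = $1,272.91
State tax withheld: $4,895.81 × 0.06 = $293.75
Local income tax: $4,895.81 × 0.005 = $24.48
Medicare tax: $5,231.54 × 0.03 = $156.95
SDI: only $144,726.39 − $142,382.48 = $2,343.91 of this check is subject → $2,343.91 × 0.005 = $11.72
Roth 401(k) contribution: $5,231.54 × 0.02 = $104.63
Total deductions = $209.26 + $126.47 + $1,272.91 + $293.75 + $24.48 + $156.95 + $11.72 + $104.63 = $2,200.17
Net pay = $5,231.54 − $2,200.17 = $3,031.37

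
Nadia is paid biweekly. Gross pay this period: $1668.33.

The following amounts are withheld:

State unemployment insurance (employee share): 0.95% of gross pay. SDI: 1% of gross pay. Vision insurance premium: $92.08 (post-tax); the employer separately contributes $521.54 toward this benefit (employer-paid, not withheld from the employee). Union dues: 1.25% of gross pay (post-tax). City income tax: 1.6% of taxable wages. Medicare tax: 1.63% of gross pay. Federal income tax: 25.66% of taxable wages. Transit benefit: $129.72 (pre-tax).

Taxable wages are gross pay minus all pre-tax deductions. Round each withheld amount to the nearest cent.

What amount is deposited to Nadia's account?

$946.53

Transit benefit: $129.72
Taxable wages = $1668.33 − $129.72 = $1538.61
City income tax: $1538.61 × 0.016 = $24.62
Federal income tax: $1538.61 × 0.2566 = $394.81
SDI: $1668.33 × 0.01 = $16.68
State unemployment insurance (employee share): $1668.33 × 0.0095 = $15.85
Medicare tax: $1668.33 × 0.0163 = $27.19
Vision insurance premium: $92.08
Union dues: $1668.33 × 0.0125 = $20.85
(Employer's $521.54 toward vision insurance premium is not withheld from the employee.)
Total deductions = $129.72 + $24.62 + $394.81 + $16.68 + $15.85 + $27.19 + $92.08 + $20.85 = $721.80
Net pay = $1668.33 − $721.80 = $946.53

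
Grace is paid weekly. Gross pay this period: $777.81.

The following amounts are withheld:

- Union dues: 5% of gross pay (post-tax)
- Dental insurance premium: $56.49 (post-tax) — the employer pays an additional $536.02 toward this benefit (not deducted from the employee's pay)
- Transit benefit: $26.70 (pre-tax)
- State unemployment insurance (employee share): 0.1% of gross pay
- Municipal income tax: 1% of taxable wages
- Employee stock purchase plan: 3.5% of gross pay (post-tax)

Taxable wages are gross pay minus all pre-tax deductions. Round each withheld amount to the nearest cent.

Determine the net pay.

$620.22

Transit benefit: $26.70
Taxable wages = $777.81 − $26.70 = $751.11
Municipal income tax: $751.11 × 0.01 = $7.51
State unemployment insurance (employee share): $777.81 × 0.001 = $0.78
Union dues: $777.81 × 0.05 = $38.89
Employee stock purchase plan: $777.81 × 0.035 = $27.22
Dental insurance premium: $56.49
(Employer's $536.02 toward dental insurance premium is not withheld from the employee.)
Total deductions = $26.70 + $7.51 + $0.78 + $38.89 + $27.22 + $56.49 = $157.59
Net pay = $777.81 − $157.59 = $620.22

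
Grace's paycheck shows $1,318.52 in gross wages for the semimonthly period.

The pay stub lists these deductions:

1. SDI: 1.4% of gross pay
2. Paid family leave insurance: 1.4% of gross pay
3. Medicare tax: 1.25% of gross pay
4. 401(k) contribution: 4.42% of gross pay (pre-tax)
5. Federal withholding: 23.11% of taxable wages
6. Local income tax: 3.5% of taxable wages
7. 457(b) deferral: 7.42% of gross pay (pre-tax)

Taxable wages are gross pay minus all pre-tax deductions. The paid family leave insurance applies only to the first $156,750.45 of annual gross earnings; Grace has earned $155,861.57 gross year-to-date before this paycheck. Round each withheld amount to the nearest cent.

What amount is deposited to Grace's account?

$805.72

401(k) contribution: $1,318.52 × 0.0442 = $58.28
457(b) deferral: $1,318.52 × 0.0742 = $97.83
Pre-tax total = $58.28 + $97.83 = $156.11
Taxable wages = $1,318.52 − $156.11 = $1,162.41
Federal withholding: $1,162.41 × 0.2311 = $268.63
Local income tax: $1,162.41 × 0.035 = $40.68
SDI: $1,318.52 × 0.014 = $18.46
Paid family leave insurance: only $156,750.45 − $155,861.57 = $888.88 of this check is subject → $888.88 × 0.014 = $12.44
Medicare tax: $1,318.52 × 0.0125 = $16.48
Total deductions = $58.28 + $97.83 + $268.63 + $40.68 + $18.46 + $12.44 + $16.48 = $512.80
Net pay = $1,318.52 − $512.80 = $805.72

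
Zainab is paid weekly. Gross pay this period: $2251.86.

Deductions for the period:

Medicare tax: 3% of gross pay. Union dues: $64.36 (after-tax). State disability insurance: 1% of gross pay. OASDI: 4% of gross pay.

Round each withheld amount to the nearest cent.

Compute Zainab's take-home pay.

Medicare tax: $2251.86 × 0.03 = $67.56
OASDI: $2251.86 × 0.04 = $90.07
State disability insurance: $2251.86 × 0.01 = $22.52
Union dues: $64.36
Total deductions = $67.56 + $90.07 + $22.52 + $64.36 = $244.51
Net pay = $2251.86 − $244.51 = $2007.35

$2007.35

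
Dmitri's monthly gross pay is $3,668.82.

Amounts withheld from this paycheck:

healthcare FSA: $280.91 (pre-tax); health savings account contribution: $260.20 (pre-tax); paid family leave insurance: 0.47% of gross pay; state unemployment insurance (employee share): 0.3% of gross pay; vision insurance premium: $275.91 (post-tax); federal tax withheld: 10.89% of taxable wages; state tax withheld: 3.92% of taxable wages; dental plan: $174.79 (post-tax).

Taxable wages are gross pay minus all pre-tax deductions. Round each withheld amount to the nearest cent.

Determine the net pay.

Healthcare FSA: $280.91
Health savings account contribution: $260.20
Pre-tax total = $280.91 + $260.20 = $541.11
Taxable wages = $3,668.82 − $541.11 = $3,127.71
State tax withheld: $3,127.71 × 0.0392 = $122.61
Federal tax withheld: $3,127.71 × 0.1089 = $340.61
Paid family leave insurance: $3,668.82 × 0.0047 = $17.24
State unemployment insurance (employee share): $3,668.82 × 0.003 = $11.01
Dental plan: $174.79
Vision insurance premium: $275.91
Total deductions = $280.91 + $260.20 + $122.61 + $340.61 + $17.24 + $11.01 + $174.79 + $275.91 = $1,483.28
Net pay = $3,668.82 − $1,483.28 = $2,185.54

$2,185.54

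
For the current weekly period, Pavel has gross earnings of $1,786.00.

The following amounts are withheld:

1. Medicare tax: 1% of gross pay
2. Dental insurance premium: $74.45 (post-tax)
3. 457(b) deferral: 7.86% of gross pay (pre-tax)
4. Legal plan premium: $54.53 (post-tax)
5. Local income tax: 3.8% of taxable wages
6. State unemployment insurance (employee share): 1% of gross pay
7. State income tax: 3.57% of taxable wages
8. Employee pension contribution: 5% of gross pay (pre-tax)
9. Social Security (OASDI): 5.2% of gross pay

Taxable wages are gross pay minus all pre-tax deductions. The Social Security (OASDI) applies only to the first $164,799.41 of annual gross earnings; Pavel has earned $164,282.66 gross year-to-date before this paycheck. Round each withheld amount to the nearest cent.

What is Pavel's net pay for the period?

$1,250.05

Employee pension contribution: $1,786.00 × 0.05 = $89.30
457(b) deferral: $1,786.00 × 0.0786 = $140.38
Pre-tax total = $89.30 + $140.38 = $229.68
Taxable wages = $1,786.00 − $229.68 = $1,556.32
State income tax: $1,556.32 × 0.0357 = $55.56
Local income tax: $1,556.32 × 0.038 = $59.14
Medicare tax: $1,786.00 × 0.01 = $17.86
State unemployment insurance (employee share): $1,786.00 × 0.01 = $17.86
Social Security (OASDI): only $164,799.41 − $164,282.66 = $516.75 of this check is subject → $516.75 × 0.052 = $26.87
Legal plan premium: $54.53
Dental insurance premium: $74.45
Total deductions = $89.30 + $140.38 + $55.56 + $59.14 + $17.86 + $17.86 + $26.87 + $54.53 + $74.45 = $535.95
Net pay = $1,786.00 − $535.95 = $1,250.05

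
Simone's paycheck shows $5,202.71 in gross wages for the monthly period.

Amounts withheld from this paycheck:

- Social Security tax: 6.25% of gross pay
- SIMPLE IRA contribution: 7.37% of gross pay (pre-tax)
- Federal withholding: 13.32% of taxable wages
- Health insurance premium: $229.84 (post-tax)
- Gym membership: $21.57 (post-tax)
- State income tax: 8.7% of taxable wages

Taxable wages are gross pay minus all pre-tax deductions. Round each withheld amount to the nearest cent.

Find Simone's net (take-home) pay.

$3,181.48

SIMPLE IRA contribution: $5,202.71 × 0.0737 = $383.44
Taxable wages = $5,202.71 − $383.44 = $4,819.27
Federal withholding: $4,819.27 × 0.1332 = $641.93
State income tax: $4,819.27 × 0.087 = $419.28
Social Security tax: $5,202.71 × 0.0625 = $325.17
Gym membership: $21.57
Health insurance premium: $229.84
Total deductions = $383.44 + $641.93 + $419.28 + $325.17 + $21.57 + $229.84 = $2,021.23
Net pay = $5,202.71 − $2,021.23 = $3,181.48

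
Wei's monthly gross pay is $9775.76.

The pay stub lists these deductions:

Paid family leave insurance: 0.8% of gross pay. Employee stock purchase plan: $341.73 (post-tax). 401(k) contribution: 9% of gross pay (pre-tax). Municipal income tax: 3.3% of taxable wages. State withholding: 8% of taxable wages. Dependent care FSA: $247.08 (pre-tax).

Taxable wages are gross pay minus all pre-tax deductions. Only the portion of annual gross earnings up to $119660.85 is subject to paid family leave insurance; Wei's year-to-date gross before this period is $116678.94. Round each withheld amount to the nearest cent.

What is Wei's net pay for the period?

Dependent care FSA: $247.08
401(k) contribution: $9775.76 × 0.09 = $879.82
Pre-tax total = $247.08 + $879.82 = $1126.90
Taxable wages = $9775.76 − $1126.90 = $8648.86
Municipal income tax: $8648.86 × 0.033 = $285.41
State withholding: $8648.86 × 0.08 = $691.91
Paid family leave insurance: only $119660.85 − $116678.94 = $2981.91 of this check is subject → $2981.91 × 0.008 = $23.86
Employee stock purchase plan: $341.73
Total deductions = $247.08 + $879.82 + $285.41 + $691.91 + $23.86 + $341.73 = $2469.81
Net pay = $9775.76 − $2469.81 = $7305.95

$7305.95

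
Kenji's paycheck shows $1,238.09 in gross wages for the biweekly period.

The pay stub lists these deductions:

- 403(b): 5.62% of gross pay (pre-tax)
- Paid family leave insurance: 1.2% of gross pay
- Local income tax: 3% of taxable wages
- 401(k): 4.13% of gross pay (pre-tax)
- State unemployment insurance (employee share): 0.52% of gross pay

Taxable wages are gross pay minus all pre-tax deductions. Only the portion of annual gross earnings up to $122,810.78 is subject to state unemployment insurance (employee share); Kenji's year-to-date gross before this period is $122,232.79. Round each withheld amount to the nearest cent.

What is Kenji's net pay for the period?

$1,065.99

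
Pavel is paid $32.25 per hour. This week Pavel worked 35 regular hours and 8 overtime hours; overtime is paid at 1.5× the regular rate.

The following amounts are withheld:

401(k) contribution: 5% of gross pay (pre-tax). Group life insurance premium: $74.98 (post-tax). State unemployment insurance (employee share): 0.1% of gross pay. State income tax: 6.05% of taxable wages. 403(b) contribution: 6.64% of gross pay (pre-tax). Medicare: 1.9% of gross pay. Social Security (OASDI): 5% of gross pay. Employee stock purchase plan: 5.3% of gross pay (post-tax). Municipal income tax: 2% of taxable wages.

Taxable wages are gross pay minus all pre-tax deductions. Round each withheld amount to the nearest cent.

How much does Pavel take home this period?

$970.07

Regular pay: 35 × $32.25 = $1128.75
Overtime pay: 8 × $32.25 × 1.5 = $387.00
Gross pay = $1128.75 + $387.00 = $1515.75
403(b) contribution: $1515.75 × 0.0664 = $100.65
401(k) contribution: $1515.75 × 0.05 = $75.79
Pre-tax total = $100.65 + $75.79 = $176.44
Taxable wages = $1515.75 − $176.44 = $1339.31
Municipal income tax: $1339.31 × 0.02 = $26.79
State income tax: $1339.31 × 0.0605 = $81.03
State unemployment insurance (employee share): $1515.75 × 0.001 = $1.52
Social Security (OASDI): $1515.75 × 0.05 = $75.79
Medicare: $1515.75 × 0.019 = $28.80
Group life insurance premium: $74.98
Employee stock purchase plan: $1515.75 × 0.053 = $80.33
Total deductions = $100.65 + $75.79 + $26.79 + $81.03 + $1.52 + $75.79 + $28.80 + $74.98 + $80.33 = $545.68
Net pay = $1515.75 − $545.68 = $970.07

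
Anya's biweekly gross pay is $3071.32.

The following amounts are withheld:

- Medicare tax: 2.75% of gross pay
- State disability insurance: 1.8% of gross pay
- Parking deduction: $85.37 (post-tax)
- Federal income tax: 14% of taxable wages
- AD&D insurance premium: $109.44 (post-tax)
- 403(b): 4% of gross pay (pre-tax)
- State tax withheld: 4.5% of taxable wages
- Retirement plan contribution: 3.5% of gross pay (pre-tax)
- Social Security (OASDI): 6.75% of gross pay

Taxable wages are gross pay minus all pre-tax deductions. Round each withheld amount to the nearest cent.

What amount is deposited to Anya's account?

Retirement plan contribution: $3071.32 × 0.035 = $107.50
403(b): $3071.32 × 0.04 = $122.85
Pre-tax total = $107.50 + $122.85 = $230.35
Taxable wages = $3071.32 − $230.35 = $2840.97
Federal income tax: $2840.97 × 0.14 = $397.74
State tax withheld: $2840.97 × 0.045 = $127.84
Medicare tax: $3071.32 × 0.0275 = $84.46
State disability insurance: $3071.32 × 0.018 = $55.28
Social Security (OASDI): $3071.32 × 0.0675 = $207.31
AD&D insurance premium: $109.44
Parking deduction: $85.37
Total deductions = $107.50 + $122.85 + $397.74 + $127.84 + $84.46 + $55.28 + $207.31 + $109.44 + $85.37 = $1297.79
Net pay = $3071.32 − $1297.79 = $1773.53

$1773.53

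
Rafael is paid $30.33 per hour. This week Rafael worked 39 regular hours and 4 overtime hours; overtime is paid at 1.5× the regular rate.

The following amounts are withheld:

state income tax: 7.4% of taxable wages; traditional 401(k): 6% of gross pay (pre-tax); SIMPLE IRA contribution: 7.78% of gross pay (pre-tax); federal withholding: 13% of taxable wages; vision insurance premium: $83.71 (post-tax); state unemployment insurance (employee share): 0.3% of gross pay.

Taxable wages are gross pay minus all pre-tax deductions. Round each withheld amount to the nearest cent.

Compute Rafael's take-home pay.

$848.91

Regular pay: 39 × $30.33 = $1,182.87
Overtime pay: 4 × $30.33 × 1.5 = $181.98
Gross pay = $1,182.87 + $181.98 = $1,364.85
Traditional 401(k): $1,364.85 × 0.06 = $81.89
SIMPLE IRA contribution: $1,364.85 × 0.0778 = $106.19
Pre-tax total = $81.89 + $106.19 = $188.08
Taxable wages = $1,364.85 − $188.08 = $1,176.77
Federal withholding: $1,176.77 × 0.13 = $152.98
State income tax: $1,176.77 × 0.074 = $87.08
State unemployment insurance (employee share): $1,364.85 × 0.003 = $4.09
Vision insurance premium: $83.71
Total deductions = $81.89 + $106.19 + $152.98 + $87.08 + $4.09 + $83.71 = $515.94
Net pay = $1,364.85 − $515.94 = $848.91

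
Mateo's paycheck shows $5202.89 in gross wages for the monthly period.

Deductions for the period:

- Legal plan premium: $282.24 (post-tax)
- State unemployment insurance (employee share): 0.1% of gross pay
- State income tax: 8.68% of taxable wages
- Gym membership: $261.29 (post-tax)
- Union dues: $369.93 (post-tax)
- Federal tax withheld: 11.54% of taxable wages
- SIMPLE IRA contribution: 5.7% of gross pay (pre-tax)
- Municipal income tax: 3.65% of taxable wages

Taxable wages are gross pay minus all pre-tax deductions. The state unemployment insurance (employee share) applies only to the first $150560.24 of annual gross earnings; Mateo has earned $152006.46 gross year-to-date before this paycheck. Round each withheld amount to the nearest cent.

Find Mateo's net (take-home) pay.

SIMPLE IRA contribution: $5202.89 × 0.057 = $296.56
Taxable wages = $5202.89 − $296.56 = $4906.33
State income tax: $4906.33 × 0.0868 = $425.87
Federal tax withheld: $4906.33 × 0.1154 = $566.19
Municipal income tax: $4906.33 × 0.0365 = $179.08
State unemployment insurance (employee share): annual cap $150560.24 already reached (YTD $152006.46), so $0.00
Legal plan premium: $282.24
Gym membership: $261.29
Union dues: $369.93
Total deductions = $296.56 + $425.87 + $566.19 + $179.08 + $0.00 + $282.24 + $261.29 + $369.93 = $2381.16
Net pay = $5202.89 − $2381.16 = $2821.73

$2821.73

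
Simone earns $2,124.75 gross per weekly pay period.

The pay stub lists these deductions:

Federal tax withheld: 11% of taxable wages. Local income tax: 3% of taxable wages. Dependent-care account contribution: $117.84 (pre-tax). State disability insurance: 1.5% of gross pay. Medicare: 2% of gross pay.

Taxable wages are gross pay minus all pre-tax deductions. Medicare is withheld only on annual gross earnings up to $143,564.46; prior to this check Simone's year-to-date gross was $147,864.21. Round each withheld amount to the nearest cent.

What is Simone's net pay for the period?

Dependent-care account contribution: $117.84
Taxable wages = $2,124.75 − $117.84 = $2,006.91
Federal tax withheld: $2,006.91 × 0.11 = $220.76
Local income tax: $2,006.91 × 0.03 = $60.21
State disability insurance: $2,124.75 × 0.015 = $31.87
Medicare: annual cap $143,564.46 already reached (YTD $147,864.21), so $0.00
Total deductions = $117.84 + $220.76 + $60.21 + $31.87 + $0.00 = $430.68
Net pay = $2,124.75 − $430.68 = $1,694.07

$1,694.07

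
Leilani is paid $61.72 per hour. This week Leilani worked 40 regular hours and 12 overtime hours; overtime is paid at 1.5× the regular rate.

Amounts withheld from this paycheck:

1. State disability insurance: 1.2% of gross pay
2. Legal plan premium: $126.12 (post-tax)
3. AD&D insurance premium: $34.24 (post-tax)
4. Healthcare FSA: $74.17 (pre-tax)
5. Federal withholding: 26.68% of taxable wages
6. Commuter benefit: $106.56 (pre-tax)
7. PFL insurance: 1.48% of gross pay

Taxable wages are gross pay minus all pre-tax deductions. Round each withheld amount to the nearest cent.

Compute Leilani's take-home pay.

$2,235.87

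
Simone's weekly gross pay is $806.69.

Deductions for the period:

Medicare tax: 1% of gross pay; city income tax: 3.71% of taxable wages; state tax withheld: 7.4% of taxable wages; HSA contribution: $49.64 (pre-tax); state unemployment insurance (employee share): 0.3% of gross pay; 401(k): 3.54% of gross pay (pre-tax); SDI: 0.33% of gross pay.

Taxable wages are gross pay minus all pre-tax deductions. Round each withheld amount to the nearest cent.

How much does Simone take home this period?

$634.40

HSA contribution: $49.64
401(k): $806.69 × 0.0354 = $28.56
Pre-tax total = $49.64 + $28.56 = $78.20
Taxable wages = $806.69 − $78.20 = $728.49
City income tax: $728.49 × 0.0371 = $27.03
State tax withheld: $728.49 × 0.074 = $53.91
State unemployment insurance (employee share): $806.69 × 0.003 = $2.42
Medicare tax: $806.69 × 0.01 = $8.07
SDI: $806.69 × 0.0033 = $2.66
Total deductions = $49.64 + $28.56 + $27.03 + $53.91 + $2.42 + $8.07 + $2.66 = $172.29
Net pay = $806.69 − $172.29 = $634.40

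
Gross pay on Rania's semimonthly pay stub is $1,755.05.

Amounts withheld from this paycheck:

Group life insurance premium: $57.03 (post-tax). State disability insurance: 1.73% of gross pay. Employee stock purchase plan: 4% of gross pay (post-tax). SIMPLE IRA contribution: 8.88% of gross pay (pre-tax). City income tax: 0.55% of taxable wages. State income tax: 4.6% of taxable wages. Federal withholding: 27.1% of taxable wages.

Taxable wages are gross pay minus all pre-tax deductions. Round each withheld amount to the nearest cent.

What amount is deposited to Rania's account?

$925.87

SIMPLE IRA contribution: $1,755.05 × 0.0888 = $155.85
Taxable wages = $1,755.05 − $155.85 = $1,599.20
Federal withholding: $1,599.20 × 0.271 = $433.38
City income tax: $1,599.20 × 0.0055 = $8.80
State income tax: $1,599.20 × 0.046 = $73.56
State disability insurance: $1,755.05 × 0.0173 = $30.36
Employee stock purchase plan: $1,755.05 × 0.04 = $70.20
Group life insurance premium: $57.03
Total deductions = $155.85 + $433.38 + $8.80 + $73.56 + $30.36 + $70.20 + $57.03 = $829.18
Net pay = $1,755.05 − $829.18 = $925.87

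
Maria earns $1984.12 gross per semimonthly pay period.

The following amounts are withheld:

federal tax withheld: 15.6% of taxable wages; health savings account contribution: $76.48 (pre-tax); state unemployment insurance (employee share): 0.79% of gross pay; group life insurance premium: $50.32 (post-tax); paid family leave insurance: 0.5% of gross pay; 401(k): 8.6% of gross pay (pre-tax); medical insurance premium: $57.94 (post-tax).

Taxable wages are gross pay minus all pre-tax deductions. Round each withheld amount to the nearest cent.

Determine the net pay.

$1332.19

401(k): $1984.12 × 0.086 = $170.63
Health savings account contribution: $76.48
Pre-tax total = $170.63 + $76.48 = $247.11
Taxable wages = $1984.12 − $247.11 = $1737.01
Federal tax withheld: $1737.01 × 0.156 = $270.97
Paid family leave insurance: $1984.12 × 0.005 = $9.92
State unemployment insurance (employee share): $1984.12 × 0.0079 = $15.67
Group life insurance premium: $50.32
Medical insurance premium: $57.94
Total deductions = $170.63 + $76.48 + $270.97 + $9.92 + $15.67 + $50.32 + $57.94 = $651.93
Net pay = $1984.12 − $651.93 = $1332.19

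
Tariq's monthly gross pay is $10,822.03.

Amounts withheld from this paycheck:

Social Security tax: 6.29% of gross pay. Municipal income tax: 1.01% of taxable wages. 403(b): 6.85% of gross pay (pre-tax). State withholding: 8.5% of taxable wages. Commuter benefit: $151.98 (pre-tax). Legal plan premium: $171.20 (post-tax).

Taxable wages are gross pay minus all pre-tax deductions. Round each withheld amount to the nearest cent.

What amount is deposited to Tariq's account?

Commuter benefit: $151.98
403(b): $10,822.03 × 0.0685 = $741.31
Pre-tax total = $151.98 + $741.31 = $893.29
Taxable wages = $10,822.03 − $893.29 = $9,928.74
Municipal income tax: $9,928.74 × 0.0101 = $100.28
State withholding: $9,928.74 × 0.085 = $843.94
Social Security tax: $10,822.03 × 0.0629 = $680.71
Legal plan premium: $171.20
Total deductions = $151.98 + $741.31 + $100.28 + $843.94 + $680.71 + $171.20 = $2,689.42
Net pay = $10,822.03 − $2,689.42 = $8,132.61

$8,132.61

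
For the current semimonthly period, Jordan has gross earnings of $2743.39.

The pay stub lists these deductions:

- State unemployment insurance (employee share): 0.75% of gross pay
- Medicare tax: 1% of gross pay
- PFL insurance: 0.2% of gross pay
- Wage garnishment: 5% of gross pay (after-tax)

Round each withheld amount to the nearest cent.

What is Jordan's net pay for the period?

Medicare tax: $2743.39 × 0.01 = $27.43
PFL insurance: $2743.39 × 0.002 = $5.49
State unemployment insurance (employee share): $2743.39 × 0.0075 = $20.58
Wage garnishment: $2743.39 × 0.05 = $137.17
Total deductions = $27.43 + $5.49 + $20.58 + $137.17 = $190.67
Net pay = $2743.39 − $190.67 = $2552.72

$2552.72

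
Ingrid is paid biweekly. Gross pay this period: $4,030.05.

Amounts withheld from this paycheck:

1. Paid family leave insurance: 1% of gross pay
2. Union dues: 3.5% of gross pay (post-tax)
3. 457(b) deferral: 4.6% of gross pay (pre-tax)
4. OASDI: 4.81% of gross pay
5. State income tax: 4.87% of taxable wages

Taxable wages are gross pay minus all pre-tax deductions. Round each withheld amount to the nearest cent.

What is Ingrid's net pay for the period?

457(b) deferral: $4,030.05 × 0.046 = $185.38
Taxable wages = $4,030.05 − $185.38 = $3,844.67
State income tax: $3,844.67 × 0.0487 = $187.24
Paid family leave insurance: $4,030.05 × 0.01 = $40.30
OASDI: $4,030.05 × 0.0481 = $193.85
Union dues: $4,030.05 × 0.035 = $141.05
Total deductions = $185.38 + $187.24 + $40.30 + $193.85 + $141.05 = $747.82
Net pay = $4,030.05 − $747.82 = $3,282.23

$3,282.23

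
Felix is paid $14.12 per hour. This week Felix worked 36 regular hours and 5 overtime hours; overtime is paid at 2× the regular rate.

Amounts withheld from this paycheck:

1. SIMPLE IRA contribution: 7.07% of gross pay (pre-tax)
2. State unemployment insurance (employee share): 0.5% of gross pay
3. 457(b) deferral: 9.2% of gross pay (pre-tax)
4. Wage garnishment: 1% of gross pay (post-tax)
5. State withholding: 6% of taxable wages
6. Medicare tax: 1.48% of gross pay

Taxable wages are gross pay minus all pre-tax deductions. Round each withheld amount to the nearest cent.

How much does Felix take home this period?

$491.85

Regular pay: 36 × $14.12 = $508.32
Overtime pay: 5 × $14.12 × 2 = $141.20
Gross pay = $508.32 + $141.20 = $649.52
457(b) deferral: $649.52 × 0.092 = $59.76
SIMPLE IRA contribution: $649.52 × 0.0707 = $45.92
Pre-tax total = $59.76 + $45.92 = $105.68
Taxable wages = $649.52 − $105.68 = $543.84
State withholding: $543.84 × 0.06 = $32.63
Medicare tax: $649.52 × 0.0148 = $9.61
State unemployment insurance (employee share): $649.52 × 0.005 = $3.25
Wage garnishment: $649.52 × 0.01 = $6.50
Total deductions = $59.76 + $45.92 + $32.63 + $9.61 + $3.25 + $6.50 = $157.67
Net pay = $649.52 − $157.67 = $491.85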